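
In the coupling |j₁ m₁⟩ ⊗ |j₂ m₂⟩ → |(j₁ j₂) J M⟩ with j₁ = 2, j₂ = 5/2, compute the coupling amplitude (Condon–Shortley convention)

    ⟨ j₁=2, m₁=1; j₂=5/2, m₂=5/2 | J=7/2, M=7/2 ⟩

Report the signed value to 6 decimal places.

j₁+j₂−J=1  J+j₁−j₂=3  J−j₁+j₂=4  j₁+j₂+J+1=9
(j₁±m₁, j₂±m₂, J±M) = (3,1,5,0,7,0)
P² = 11520
sum k=1..1:
  [1] −1/144 = -1/144
S = -1/144
C² = P²·S² = 5/9 ; C = -0.745356

−√(5/9) ≈ -0.745356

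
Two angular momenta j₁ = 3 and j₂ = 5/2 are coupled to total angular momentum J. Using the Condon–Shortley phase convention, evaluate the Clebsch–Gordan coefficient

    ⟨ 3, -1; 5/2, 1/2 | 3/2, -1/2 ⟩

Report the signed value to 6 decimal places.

triangle: 4!·2!·1!/8! = 48/40320
(j±m)!: 2!·4!·3!·2!·1!·2! = 1152
prefactor² = (2J+1)·Δ·N² = 192/35
  k=2: +1/(2!·2!·2!·1!·0!·0!) = 1/8
  k=3: −1/(3!·1!·1!·0!·1!·1!) = -1/6
Σ = -1/24  ⇒  CG² = 192/35·(-1/24)² = 1/105
CG = −√(1/105) = -0.097590

-0.097590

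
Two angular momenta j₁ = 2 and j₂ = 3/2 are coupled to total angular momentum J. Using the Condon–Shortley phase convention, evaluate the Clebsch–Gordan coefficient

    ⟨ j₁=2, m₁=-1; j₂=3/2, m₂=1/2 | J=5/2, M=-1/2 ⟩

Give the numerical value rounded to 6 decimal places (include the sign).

√[6·1!3!2!/7! · 1!3!2!1!2!3!] = √(72/35)
  +(−1)^0/∏(0,1,3,2,0,0)! = 1/12  (running 1/12)
  +(−1)^1/∏(1,0,2,1,1,1)! = -1/2  (running -5/12)
⟨..|..⟩ = √(72/35)·(-5/12) = -0.597614

-0.597614  (= −√(5/14))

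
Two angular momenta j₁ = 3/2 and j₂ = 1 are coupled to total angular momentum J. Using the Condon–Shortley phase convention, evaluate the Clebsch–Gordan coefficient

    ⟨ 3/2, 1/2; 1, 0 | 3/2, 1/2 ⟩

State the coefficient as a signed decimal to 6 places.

+0.258199

triangle: 1!*2!*1!/5! = 2/120
(j±m)!: 2!*1!*1!*1!*2!*1! = 4
prefactor² = (2J+1)*Δ*N² = 4/15
  k=0: +1/(0!*1!*1!*1!*1!*0!) = 1
  k=1: −1/(1!*0!*0!*0!*2!*1!) = -1/2
Σ = 1/2  ⇒  CG² = 4/15*1/2² = 1/15
CG = +√(1/15) = +0.258199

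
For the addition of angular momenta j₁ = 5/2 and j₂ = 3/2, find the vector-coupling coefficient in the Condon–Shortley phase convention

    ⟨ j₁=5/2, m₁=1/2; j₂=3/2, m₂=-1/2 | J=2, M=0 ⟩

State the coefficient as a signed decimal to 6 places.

triangle: 2!*3!*1!/7! = 12/5040
(j±m)!: 3!*2!*1!*2!*2!*2! = 96
prefactor² = (2J+1)*Δ*N² = 8/7
  k=0: +1/(0!*2!*2!*1!*1!*0!) = 1/4
  k=1: −1/(1!*1!*1!*0!*2!*1!) = -1/2
Σ = -1/4  ⇒  CG² = 8/7*(-1/4)² = 1/14
CG = −√(1/14) = -0.267261

−√(1/14) = -0.267261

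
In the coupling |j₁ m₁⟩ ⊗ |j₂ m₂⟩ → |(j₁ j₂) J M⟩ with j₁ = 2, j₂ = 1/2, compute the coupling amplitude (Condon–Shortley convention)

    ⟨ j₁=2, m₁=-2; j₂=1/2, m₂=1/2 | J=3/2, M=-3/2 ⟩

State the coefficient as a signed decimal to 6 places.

j₁+j₂−J=1  J+j₁−j₂=3  J−j₁+j₂=0  j₁+j₂+J+1=5
(j₁±m₁, j₂±m₂, J±M) = (0,4,1,0,0,3)
P² = 144/5
sum k=1..1:
  [1] −1/6 = -1/6
S = -1/6
C² = P²·S² = 4/5 ; C = -0.894427

−√(4/5) ≈ -0.894427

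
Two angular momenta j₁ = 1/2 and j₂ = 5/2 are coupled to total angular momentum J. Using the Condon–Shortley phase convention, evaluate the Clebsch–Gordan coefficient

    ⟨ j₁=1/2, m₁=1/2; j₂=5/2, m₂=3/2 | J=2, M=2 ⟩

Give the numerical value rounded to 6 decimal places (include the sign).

j₁+j₂−J=1  J+j₁−j₂=0  J−j₁+j₂=4  j₁+j₂+J+1=6
(j₁±m₁, j₂±m₂, J±M) = (1,0,4,1,4,0)
P² = 96
sum k=0..0:
  [0] +1/24 = 1/24
S = 1/24
C² = P²·S² = 1/6 ; C = +0.408248

+√(1/6) = +0.408248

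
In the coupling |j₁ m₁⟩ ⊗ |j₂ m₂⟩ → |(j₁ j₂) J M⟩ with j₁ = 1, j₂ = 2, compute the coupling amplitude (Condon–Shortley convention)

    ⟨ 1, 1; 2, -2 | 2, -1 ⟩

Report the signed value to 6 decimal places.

+√(1/3) ≈ +0.577350

triangle: 1!·1!·3!/6! = 6/720
(j±m)!: 2!·0!·0!·4!·1!·3! = 288
prefactor² = (2J+1)·Δ·N² = 12
  k=0: +1/(0!·1!·0!·0!·1!·3!) = 1/6
Σ = 1/6  ⇒  CG² = 12·1/6² = 1/3
CG = +√(1/3) = +0.577350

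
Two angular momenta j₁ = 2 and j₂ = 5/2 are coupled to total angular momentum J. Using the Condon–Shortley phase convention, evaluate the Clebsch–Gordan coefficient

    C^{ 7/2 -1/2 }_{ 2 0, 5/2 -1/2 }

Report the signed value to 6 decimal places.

+√(4/105) ≈ +0.195180

√[8·1!3!4!/9! · 2!2!2!3!3!4!] = √(768/35)
  +(−1)^0/∏(0,1,2,2,1,2)! = 1/8  (running 1/8)
  +(−1)^1/∏(1,0,1,1,2,3)! = -1/12  (running 1/24)
⟨..|..⟩ = √(768/35)·(1/24) = +0.195180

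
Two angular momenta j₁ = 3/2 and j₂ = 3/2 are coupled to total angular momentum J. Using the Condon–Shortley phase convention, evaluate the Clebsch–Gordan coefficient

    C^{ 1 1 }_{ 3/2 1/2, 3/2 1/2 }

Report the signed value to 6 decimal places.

triangle: 2!×1!×1!/5! = 2/120
(j±m)!: 2!×1!×2!×1!×2!×0! = 8
prefactor² = (2J+1)×Δ×N² = 2/5
  k=1: −1/(1!×1!×0!×1!×1!×0!) = -1
Σ = -1  ⇒  CG² = 2/5×(-1)² = 2/5
CG = −√(2/5) = -0.632456

-0.632456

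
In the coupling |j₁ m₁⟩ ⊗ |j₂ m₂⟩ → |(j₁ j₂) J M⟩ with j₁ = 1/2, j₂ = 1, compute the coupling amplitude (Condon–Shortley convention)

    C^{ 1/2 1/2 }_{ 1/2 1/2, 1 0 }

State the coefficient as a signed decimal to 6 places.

√[2·1!0!1!/3! · 1!0!1!1!1!0!] = √(1/3)
  +(−1)^0/∏(0,1,0,1,0,0)! = 1  (running 1)
⟨..|..⟩ = √(1/3)·(1) = +0.577350

+0.577350  (= +√(1/3))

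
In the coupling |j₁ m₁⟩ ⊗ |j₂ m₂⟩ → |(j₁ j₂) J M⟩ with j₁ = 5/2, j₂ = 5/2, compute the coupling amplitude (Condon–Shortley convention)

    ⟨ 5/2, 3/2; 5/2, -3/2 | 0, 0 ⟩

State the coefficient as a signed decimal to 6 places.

−√(1/6) = -0.408248

j₁+j₂−J=5  J+j₁−j₂=0  J−j₁+j₂=0  j₁+j₂+J+1=6
(j₁±m₁, j₂±m₂, J±M) = (4,1,1,4,0,0)
P² = 96
sum k=1..1:
  [1] −1/24 = -1/24
S = -1/24
C² = P²·S² = 1/6 ; C = -0.408248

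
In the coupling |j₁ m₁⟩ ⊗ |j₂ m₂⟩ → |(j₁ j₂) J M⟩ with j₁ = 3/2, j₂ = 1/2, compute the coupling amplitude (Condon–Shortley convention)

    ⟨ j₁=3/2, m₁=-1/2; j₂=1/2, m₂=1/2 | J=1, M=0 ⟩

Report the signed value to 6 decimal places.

−√(1/2) = -0.707107

j₁+j₂−J=1  J+j₁−j₂=2  J−j₁+j₂=0  j₁+j₂+J+1=4
(j₁±m₁, j₂±m₂, J±M) = (1,2,1,0,1,1)
P² = 1/2
sum k=1..1:
  [1] −1/1 = -1
S = -1
C² = P²·S² = 1/2 ; C = -0.707107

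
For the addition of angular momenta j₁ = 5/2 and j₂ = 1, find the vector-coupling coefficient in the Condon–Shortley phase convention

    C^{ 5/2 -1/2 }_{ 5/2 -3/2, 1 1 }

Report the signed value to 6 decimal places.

-0.676123

√[6·1!4!1!/7! · 1!4!2!0!2!3!] = √(576/35)
  +(−1)^1/∏(1,0,3,1,1,0)! = -1/6  (running -1/6)
⟨..|..⟩ = √(576/35)·(-1/6) = -0.676123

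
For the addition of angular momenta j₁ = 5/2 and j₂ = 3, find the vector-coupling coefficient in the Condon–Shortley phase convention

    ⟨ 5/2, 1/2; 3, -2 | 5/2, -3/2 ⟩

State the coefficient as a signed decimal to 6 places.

−√(1/14) = -0.267261

triangle: 3!×2!×3!/9! = 72/362880
(j±m)!: 3!×2!×1!×5!×1!×4! = 34560
prefactor² = (2J+1)×Δ×N² = 288/7
  k=0: +1/(0!×3!×2!×1!×0!×2!) = 1/24
  k=1: −1/(1!×2!×1!×0!×1!×3!) = -1/12
Σ = -1/24  ⇒  CG² = 288/7×(-1/24)² = 1/14
CG = −√(1/14) = -0.267261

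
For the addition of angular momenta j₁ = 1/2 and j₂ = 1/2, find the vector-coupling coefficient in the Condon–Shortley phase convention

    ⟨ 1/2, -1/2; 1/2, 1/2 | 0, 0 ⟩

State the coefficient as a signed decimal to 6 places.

-0.707107

triangle: 1!*0!*0!/2! = 1/2
(j±m)!: 0!*1!*1!*0!*0!*0! = 1
prefactor² = (2J+1)*Δ*N² = 1/2
  k=1: −1/(1!*0!*0!*0!*0!*0!) = -1
Σ = -1  ⇒  CG² = 1/2*(-1)² = 1/2
CG = −√(1/2) = -0.707107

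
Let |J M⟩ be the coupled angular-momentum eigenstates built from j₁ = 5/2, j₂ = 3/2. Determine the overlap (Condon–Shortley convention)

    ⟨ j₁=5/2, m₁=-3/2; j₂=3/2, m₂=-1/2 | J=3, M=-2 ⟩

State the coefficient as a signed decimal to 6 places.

j₁+j₂−J=1  J+j₁−j₂=4  J−j₁+j₂=2  j₁+j₂+J+1=8
(j₁±m₁, j₂±m₂, J±M) = (1,4,1,2,1,5)
P² = 48
sum k=0..1:
  [0] +1/24 = 1/24
  [1] −1/12 = -1/12
S = -1/24
C² = P²·S² = 1/12 ; C = -0.288675

−√(1/12) ≈ -0.288675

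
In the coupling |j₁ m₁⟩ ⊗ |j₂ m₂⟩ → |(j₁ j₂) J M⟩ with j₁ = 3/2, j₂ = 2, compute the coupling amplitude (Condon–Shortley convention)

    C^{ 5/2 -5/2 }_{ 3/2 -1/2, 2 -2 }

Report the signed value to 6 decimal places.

j₁+j₂−J=1  J+j₁−j₂=2  J−j₁+j₂=3  j₁+j₂+J+1=7
(j₁±m₁, j₂±m₂, J±M) = (1,2,0,4,0,5)
P² = 576/7
sum k=0..0:
  [0] +1/12 = 1/12
S = 1/12
C² = P²·S² = 4/7 ; C = +0.755929

+0.755929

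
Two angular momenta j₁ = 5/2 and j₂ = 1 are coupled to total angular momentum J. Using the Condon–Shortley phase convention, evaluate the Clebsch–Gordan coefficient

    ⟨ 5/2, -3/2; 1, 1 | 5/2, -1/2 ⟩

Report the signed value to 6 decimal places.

−√(16/35) ≈ -0.676123

triangle: 1!*4!*1!/7! = 24/5040
(j±m)!: 1!*4!*2!*0!*2!*3! = 576
prefactor² = (2J+1)*Δ*N² = 576/35
  k=1: −1/(1!*0!*3!*1!*1!*0!) = -1/6
Σ = -1/6  ⇒  CG² = 576/35*(-1/6)² = 16/35
CG = −√(16/35) = -0.676123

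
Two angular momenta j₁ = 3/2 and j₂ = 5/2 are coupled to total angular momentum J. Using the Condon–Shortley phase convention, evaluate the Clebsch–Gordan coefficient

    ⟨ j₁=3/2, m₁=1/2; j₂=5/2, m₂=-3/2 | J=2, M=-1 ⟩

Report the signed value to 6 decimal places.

triangle: 2!×1!×3!/7! = 12/5040
(j±m)!: 2!×1!×1!×4!×1!×3! = 288
prefactor² = (2J+1)×Δ×N² = 24/7
  k=0: +1/(0!×2!×1!×1!×0!×2!) = 1/4
  k=1: −1/(1!×1!×0!×0!×1!×3!) = -1/6
Σ = 1/12  ⇒  CG² = 24/7×1/12² = 1/42
CG = +√(1/42) = +0.154303

+0.154303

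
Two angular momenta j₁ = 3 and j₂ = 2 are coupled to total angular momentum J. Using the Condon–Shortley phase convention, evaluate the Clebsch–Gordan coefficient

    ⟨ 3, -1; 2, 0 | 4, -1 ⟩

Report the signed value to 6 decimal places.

-0.327327

j₁+j₂−J=1  J+j₁−j₂=5  J−j₁+j₂=3  j₁+j₂+J+1=10
(j₁±m₁, j₂±m₂, J±M) = (2,4,2,2,3,5)
P² = 1728/7
sum k=0..1:
  [0] +1/48 = 1/48
  [1] −1/24 = -1/24
S = -1/48
C² = P²·S² = 3/28 ; C = -0.327327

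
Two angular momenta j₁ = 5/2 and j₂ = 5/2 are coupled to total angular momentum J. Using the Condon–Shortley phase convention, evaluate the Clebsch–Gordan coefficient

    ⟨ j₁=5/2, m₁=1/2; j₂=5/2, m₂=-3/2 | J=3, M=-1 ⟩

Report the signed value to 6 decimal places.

+√(1/30) = +0.182574

triangle: 2!*3!*3!/9! = 72/362880
(j±m)!: 3!*2!*1!*4!*2!*4! = 13824
prefactor² = (2J+1)*Δ*N² = 96/5
  k=0: +1/(0!*2!*2!*1!*1!*2!) = 1/8
  k=1: −1/(1!*1!*1!*0!*2!*3!) = -1/12
Σ = 1/24  ⇒  CG² = 96/5*1/24² = 1/30
CG = +√(1/30) = +0.182574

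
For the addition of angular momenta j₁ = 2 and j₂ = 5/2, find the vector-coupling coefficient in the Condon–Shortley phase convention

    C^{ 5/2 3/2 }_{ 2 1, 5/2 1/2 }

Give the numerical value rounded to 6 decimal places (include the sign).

√[6·2!2!3!/8! · 3!1!3!2!4!1!] = √(216/35)
  +(−1)^0/∏(0,2,1,3,1,0)! = 1/12  (running 1/12)
  +(−1)^1/∏(1,1,0,2,2,1)! = -1/4  (running -1/6)
⟨..|..⟩ = √(216/35)·(-1/6) = -0.414039

-0.414039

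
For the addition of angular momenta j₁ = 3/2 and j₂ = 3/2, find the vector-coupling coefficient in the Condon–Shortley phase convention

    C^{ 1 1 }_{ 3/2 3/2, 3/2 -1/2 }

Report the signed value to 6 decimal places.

triangle: 2!·1!·1!/5! = 2/120
(j±m)!: 3!·0!·1!·2!·2!·0! = 24
prefactor² = (2J+1)·Δ·N² = 6/5
  k=0: +1/(0!·2!·0!·1!·1!·0!) = 1/2
Σ = 1/2  ⇒  CG² = 6/5·1/2² = 3/10
CG = +√(3/10) = +0.547723

+0.547723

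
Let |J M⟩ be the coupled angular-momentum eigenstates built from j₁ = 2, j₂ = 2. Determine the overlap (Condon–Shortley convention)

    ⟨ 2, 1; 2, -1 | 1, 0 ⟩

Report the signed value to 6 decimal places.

triangle: 3!×1!×1!/6! = 6/720
(j±m)!: 3!×1!×1!×3!×1!×1! = 36
prefactor² = (2J+1)×Δ×N² = 9/10
  k=0: +1/(0!×3!×1!×1!×0!×0!) = 1/6
  k=1: −1/(1!×2!×0!×0!×1!×1!) = -1/2
Σ = -1/3  ⇒  CG² = 9/10×(-1/3)² = 1/10
CG = −√(1/10) = -0.316228

-0.316228  (= −√(1/10))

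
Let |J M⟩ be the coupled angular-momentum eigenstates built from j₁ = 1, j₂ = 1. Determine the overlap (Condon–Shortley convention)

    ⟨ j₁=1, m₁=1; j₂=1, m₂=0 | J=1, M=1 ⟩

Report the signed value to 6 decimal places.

+√(1/2) ≈ +0.707107

j₁+j₂−J=1  J+j₁−j₂=1  J−j₁+j₂=1  j₁+j₂+J+1=4
(j₁±m₁, j₂±m₂, J±M) = (2,0,1,1,2,0)
P² = 1/2
sum k=0..0:
  [0] +1/1 = 1
S = 1
C² = P²·S² = 1/2 ; C = +0.707107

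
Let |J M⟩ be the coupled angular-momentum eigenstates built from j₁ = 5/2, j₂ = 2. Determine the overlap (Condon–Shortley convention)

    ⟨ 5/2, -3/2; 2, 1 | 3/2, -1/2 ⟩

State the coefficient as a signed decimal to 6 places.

triangle: 3!·2!·1!/7! = 12/5040
(j±m)!: 1!·4!·3!·1!·1!·2! = 288
prefactor² = (2J+1)·Δ·N² = 96/35
  k=2: +1/(2!·1!·2!·1!·0!·0!) = 1/4
  k=3: −1/(3!·0!·1!·0!·1!·1!) = -1/6
Σ = 1/12  ⇒  CG² = 96/35·1/12² = 2/105
CG = +√(2/105) = +0.138013

+√(2/105) = +0.138013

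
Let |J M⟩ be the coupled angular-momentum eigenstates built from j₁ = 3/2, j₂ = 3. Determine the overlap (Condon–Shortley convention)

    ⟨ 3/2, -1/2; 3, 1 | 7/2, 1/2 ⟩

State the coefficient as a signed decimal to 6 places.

−√(2/7) ≈ -0.534522

triangle: 1!×2!×5!/9! = 240/362880
(j±m)!: 1!×2!×4!×2!×4!×3! = 13824
prefactor² = (2J+1)×Δ×N² = 512/7
  k=0: +1/(0!×1!×2!×4!×0!×1!) = 1/48
  k=1: −1/(1!×0!×1!×3!×1!×2!) = -1/12
Σ = -1/16  ⇒  CG² = 512/7×(-1/16)² = 2/7
CG = −√(2/7) = -0.534522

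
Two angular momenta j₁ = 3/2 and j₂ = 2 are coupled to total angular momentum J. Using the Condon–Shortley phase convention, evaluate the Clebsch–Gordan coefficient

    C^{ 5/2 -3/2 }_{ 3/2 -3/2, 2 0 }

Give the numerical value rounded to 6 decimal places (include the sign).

−√(18/35) = -0.717137

triangle: 1!*2!*3!/7! = 12/5040
(j±m)!: 0!*3!*2!*2!*1!*4! = 576
prefactor² = (2J+1)*Δ*N² = 288/35
  k=1: −1/(1!*0!*2!*1!*0!*2!) = -1/4
Σ = -1/4  ⇒  CG² = 288/35*(-1/4)² = 18/35
CG = −√(18/35) = -0.717137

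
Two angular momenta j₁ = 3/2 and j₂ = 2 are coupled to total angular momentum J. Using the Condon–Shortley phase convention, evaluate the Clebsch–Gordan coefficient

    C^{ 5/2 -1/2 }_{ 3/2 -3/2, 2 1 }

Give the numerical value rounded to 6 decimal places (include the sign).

-0.621059  (= −√(27/70))

triangle: 1!*2!*3!/7! = 12/5040
(j±m)!: 0!*3!*3!*1!*2!*3! = 432
prefactor² = (2J+1)*Δ*N² = 216/35
  k=1: −1/(1!*0!*2!*2!*0!*1!) = -1/4
Σ = -1/4  ⇒  CG² = 216/35*(-1/4)² = 27/70
CG = −√(27/70) = -0.621059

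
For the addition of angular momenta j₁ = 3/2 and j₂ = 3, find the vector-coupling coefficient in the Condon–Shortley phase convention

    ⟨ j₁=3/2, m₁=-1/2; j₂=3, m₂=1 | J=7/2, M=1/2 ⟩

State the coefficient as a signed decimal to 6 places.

−√(2/7) = -0.534522

triangle: 1!·2!·5!/9! = 240/362880
(j±m)!: 1!·2!·4!·2!·4!·3! = 13824
prefactor² = (2J+1)·Δ·N² = 512/7
  k=0: +1/(0!·1!·2!·4!·0!·1!) = 1/48
  k=1: −1/(1!·0!·1!·3!·1!·2!) = -1/12
Σ = -1/16  ⇒  CG² = 512/7·(-1/16)² = 2/7
CG = −√(2/7) = -0.534522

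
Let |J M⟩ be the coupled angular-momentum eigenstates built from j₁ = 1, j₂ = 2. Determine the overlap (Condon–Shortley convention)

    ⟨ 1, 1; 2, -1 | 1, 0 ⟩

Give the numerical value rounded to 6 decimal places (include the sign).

j₁+j₂−J=2  J+j₁−j₂=0  J−j₁+j₂=2  j₁+j₂+J+1=5
(j₁±m₁, j₂±m₂, J±M) = (2,0,1,3,1,1)
P² = 6/5
sum k=0..0:
  [0] +1/2 = 1/2
S = 1/2
C² = P²·S² = 3/10 ; C = +0.547723

+0.547723  (= +√(3/10))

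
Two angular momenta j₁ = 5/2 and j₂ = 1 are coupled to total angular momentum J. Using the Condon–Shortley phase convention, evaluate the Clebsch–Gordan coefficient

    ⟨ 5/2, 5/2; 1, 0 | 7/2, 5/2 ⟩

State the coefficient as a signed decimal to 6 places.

+0.534522  (= +√(2/7))

j₁+j₂−J=0  J+j₁−j₂=5  J−j₁+j₂=2  j₁+j₂+J+1=8
(j₁±m₁, j₂±m₂, J±M) = (5,0,1,1,6,1)
P² = 28800/7
sum k=0..0:
  [0] +1/120 = 1/120
S = 1/120
C² = P²·S² = 2/7 ; C = +0.534522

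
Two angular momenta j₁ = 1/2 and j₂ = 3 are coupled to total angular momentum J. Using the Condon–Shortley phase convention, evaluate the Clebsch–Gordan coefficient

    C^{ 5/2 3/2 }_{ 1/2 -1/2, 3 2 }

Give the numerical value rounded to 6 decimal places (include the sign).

triangle: 1!×0!×5!/7! = 120/5040
(j±m)!: 0!×1!×5!×1!×4!×1! = 2880
prefactor² = (2J+1)×Δ×N² = 2880/7
  k=1: −1/(1!×0!×0!×4!×0!×1!) = -1/24
Σ = -1/24  ⇒  CG² = 2880/7×(-1/24)² = 5/7
CG = −√(5/7) = -0.845154

−√(5/7) = -0.845154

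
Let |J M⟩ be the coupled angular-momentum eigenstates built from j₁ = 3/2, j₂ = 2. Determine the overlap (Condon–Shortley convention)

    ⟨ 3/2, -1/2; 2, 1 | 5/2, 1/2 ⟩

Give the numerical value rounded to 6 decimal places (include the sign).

-0.597614  (= −√(5/14))

j₁+j₂−J=1  J+j₁−j₂=2  J−j₁+j₂=3  j₁+j₂+J+1=7
(j₁±m₁, j₂±m₂, J±M) = (1,2,3,1,3,2)
P² = 72/35
sum k=0..1:
  [0] +1/12 = 1/12
  [1] −1/2 = -1/2
S = -5/12
C² = P²·S² = 5/14 ; C = -0.597614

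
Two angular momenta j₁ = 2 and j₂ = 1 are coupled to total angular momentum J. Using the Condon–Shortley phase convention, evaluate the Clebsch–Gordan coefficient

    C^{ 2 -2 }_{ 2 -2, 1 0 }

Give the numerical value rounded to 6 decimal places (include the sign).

-0.816497  (= −√(2/3))

√[5·1!3!1!/6! · 0!4!1!1!0!4!] = √(24)
  +(−1)^1/∏(1,0,3,0,0,1)! = -1/6  (running -1/6)
⟨..|..⟩ = √(24)·(-1/6) = -0.816497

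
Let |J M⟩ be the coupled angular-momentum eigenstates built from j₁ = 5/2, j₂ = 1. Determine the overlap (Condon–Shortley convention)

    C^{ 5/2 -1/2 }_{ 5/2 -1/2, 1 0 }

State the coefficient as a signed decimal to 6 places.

−√(1/35) ≈ -0.169031

j₁+j₂−J=1  J+j₁−j₂=4  J−j₁+j₂=1  j₁+j₂+J+1=7
(j₁±m₁, j₂±m₂, J±M) = (2,3,1,1,2,3)
P² = 144/35
sum k=0..1:
  [0] +1/6 = 1/6
  [1] −1/4 = -1/4
S = -1/12
C² = P²·S² = 1/35 ; C = -0.169031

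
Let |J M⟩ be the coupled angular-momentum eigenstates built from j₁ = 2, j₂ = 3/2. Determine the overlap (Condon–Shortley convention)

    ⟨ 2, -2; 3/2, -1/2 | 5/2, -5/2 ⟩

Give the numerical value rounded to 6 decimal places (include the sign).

-0.755929  (= −√(4/7))

j₁+j₂−J=1  J+j₁−j₂=3  J−j₁+j₂=2  j₁+j₂+J+1=7
(j₁±m₁, j₂±m₂, J±M) = (0,4,1,2,0,5)
P² = 576/7
sum k=1..1:
  [1] −1/12 = -1/12
S = -1/12
C² = P²·S² = 4/7 ; C = -0.755929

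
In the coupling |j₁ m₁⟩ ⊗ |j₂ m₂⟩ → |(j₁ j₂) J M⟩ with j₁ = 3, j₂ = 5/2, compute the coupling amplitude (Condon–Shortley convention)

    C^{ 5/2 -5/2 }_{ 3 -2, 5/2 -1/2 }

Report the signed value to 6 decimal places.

√[6·3!3!2!/9! · 1!5!2!3!0!5!] = √(1440/7)
  +(−1)^2/∏(2,1,3,0,0,2)! = 1/24  (running 1/24)
⟨..|..⟩ = √(1440/7)·(1/24) = +0.597614

+0.597614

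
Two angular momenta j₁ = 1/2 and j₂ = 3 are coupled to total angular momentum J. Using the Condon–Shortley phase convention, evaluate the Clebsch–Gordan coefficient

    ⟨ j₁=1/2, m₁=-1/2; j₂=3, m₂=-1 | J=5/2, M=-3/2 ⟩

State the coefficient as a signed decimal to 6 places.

j₁+j₂−J=1  J+j₁−j₂=0  J−j₁+j₂=5  j₁+j₂+J+1=7
(j₁±m₁, j₂±m₂, J±M) = (0,1,2,4,1,4)
P² = 1152/7
sum k=1..1:
  [1] −1/24 = -1/24
S = -1/24
C² = P²·S² = 2/7 ; C = -0.534522

-0.534522  (= −√(2/7))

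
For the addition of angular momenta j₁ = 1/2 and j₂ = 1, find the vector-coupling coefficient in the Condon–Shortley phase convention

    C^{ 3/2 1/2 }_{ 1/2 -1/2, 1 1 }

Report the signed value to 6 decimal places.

+√(1/3) ≈ +0.577350

√[4·0!1!2!/4! · 0!1!2!0!2!1!] = √(4/3)
  +(−1)^0/∏(0,0,1,2,0,0)! = 1/2  (running 1/2)
⟨..|..⟩ = √(4/3)·(1/2) = +0.577350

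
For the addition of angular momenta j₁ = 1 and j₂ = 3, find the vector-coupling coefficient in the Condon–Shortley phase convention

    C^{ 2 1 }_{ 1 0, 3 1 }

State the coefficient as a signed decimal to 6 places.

j₁+j₂−J=2  J+j₁−j₂=0  J−j₁+j₂=4  j₁+j₂+J+1=7
(j₁±m₁, j₂±m₂, J±M) = (1,1,4,2,3,1)
P² = 96/7
sum k=1..1:
  [1] −1/6 = -1/6
S = -1/6
C² = P²·S² = 8/21 ; C = -0.617213

−√(8/21) ≈ -0.617213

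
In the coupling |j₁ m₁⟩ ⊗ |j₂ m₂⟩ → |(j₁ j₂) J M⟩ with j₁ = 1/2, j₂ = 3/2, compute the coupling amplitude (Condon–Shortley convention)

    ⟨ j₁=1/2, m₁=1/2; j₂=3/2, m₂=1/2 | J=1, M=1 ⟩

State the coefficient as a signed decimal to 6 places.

+0.500000  (= +√(1/4))

triangle: 1!*0!*2!/4! = 2/24
(j±m)!: 1!*0!*2!*1!*2!*0! = 4
prefactor² = (2J+1)*Δ*N² = 1
  k=0: +1/(0!*1!*0!*2!*0!*0!) = 1/2
Σ = 1/2  ⇒  CG² = 1*1/2² = 1/4
CG = +√(1/4) = +0.500000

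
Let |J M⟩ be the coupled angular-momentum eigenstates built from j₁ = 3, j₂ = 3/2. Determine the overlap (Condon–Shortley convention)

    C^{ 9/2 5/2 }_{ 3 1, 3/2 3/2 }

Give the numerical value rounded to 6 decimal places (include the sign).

+0.645497

j₁+j₂−J=0  J+j₁−j₂=6  J−j₁+j₂=3  j₁+j₂+J+1=10
(j₁±m₁, j₂±m₂, J±M) = (4,2,3,0,7,2)
P² = 34560
sum k=0..0:
  [0] +1/288 = 1/288
S = 1/288
C² = P²·S² = 5/12 ; C = +0.645497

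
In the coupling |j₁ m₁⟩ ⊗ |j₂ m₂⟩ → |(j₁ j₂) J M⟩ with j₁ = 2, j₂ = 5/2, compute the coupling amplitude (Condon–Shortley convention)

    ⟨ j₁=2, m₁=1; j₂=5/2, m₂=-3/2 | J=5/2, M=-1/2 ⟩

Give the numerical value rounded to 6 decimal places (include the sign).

+0.414039  (= +√(6/35))

√[6·2!2!3!/8! · 3!1!1!4!2!3!] = √(216/35)
  +(−1)^0/∏(0,2,1,1,1,2)! = 1/4  (running 1/4)
  +(−1)^1/∏(1,1,0,0,2,3)! = -1/12  (running 1/6)
⟨..|..⟩ = √(216/35)·(1/6) = +0.414039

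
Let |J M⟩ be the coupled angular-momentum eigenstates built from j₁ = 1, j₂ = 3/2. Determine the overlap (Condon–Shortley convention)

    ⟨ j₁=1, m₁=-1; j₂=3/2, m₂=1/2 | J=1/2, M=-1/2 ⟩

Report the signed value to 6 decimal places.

+√(1/6) ≈ +0.408248

triangle: 2!·0!·1!/4! = 2/24
(j±m)!: 0!·2!·2!·1!·0!·1! = 4
prefactor² = (2J+1)·Δ·N² = 2/3
  k=2: +1/(2!·0!·0!·0!·0!·1!) = 1/2
Σ = 1/2  ⇒  CG² = 2/3·1/2² = 1/6
CG = +√(1/6) = +0.408248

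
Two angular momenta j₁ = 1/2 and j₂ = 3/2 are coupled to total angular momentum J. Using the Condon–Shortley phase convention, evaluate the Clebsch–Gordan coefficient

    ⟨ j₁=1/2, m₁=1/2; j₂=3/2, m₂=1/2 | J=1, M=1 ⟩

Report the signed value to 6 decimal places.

+0.500000  (= +√(1/4))

√[3·1!0!2!/4! · 1!0!2!1!2!0!] = √(1)
  +(−1)^0/∏(0,1,0,2,0,0)! = 1/2  (running 1/2)
⟨..|..⟩ = √(1)·(1/2) = +0.500000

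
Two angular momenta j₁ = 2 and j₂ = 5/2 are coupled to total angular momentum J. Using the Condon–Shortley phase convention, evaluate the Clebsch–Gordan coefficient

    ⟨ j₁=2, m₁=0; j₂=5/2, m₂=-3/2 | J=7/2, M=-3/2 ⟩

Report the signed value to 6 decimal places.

√[8·1!3!4!/9! · 2!2!1!4!2!5!] = √(512/7)
  +(−1)^0/∏(0,1,2,1,1,3)! = 1/12  (running 1/12)
  +(−1)^1/∏(1,0,1,0,2,4)! = -1/48  (running 1/16)
⟨..|..⟩ = √(512/7)·(1/16) = +0.534522

+0.534522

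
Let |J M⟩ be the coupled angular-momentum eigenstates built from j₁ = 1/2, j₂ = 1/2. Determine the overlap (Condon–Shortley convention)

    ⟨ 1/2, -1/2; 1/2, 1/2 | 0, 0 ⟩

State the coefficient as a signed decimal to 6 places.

j₁+j₂−J=1  J+j₁−j₂=0  J−j₁+j₂=0  j₁+j₂+J+1=2
(j₁±m₁, j₂±m₂, J±M) = (0,1,1,0,0,0)
P² = 1/2
sum k=1..1:
  [1] −1/1 = -1
S = -1
C² = P²·S² = 1/2 ; C = -0.707107

−√(1/2) ≈ -0.707107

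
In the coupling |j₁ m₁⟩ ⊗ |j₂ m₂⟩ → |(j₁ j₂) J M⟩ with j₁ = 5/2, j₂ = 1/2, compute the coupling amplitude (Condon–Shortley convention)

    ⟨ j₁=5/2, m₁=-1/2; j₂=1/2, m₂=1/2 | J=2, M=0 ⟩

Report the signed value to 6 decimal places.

triangle: 1!×4!×0!/6! = 24/720
(j±m)!: 2!×3!×1!×0!×2!×2! = 48
prefactor² = (2J+1)×Δ×N² = 8
  k=1: −1/(1!×0!×2!×0!×2!×0!) = -1/4
Σ = -1/4  ⇒  CG² = 8×(-1/4)² = 1/2
CG = −√(1/2) = -0.707107

-0.707107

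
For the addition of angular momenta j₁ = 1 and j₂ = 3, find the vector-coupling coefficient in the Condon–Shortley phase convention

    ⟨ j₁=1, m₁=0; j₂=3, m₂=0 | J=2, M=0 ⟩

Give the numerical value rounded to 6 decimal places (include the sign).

−√(3/7) = -0.654654

√[5·2!0!4!/7! · 1!1!3!3!2!2!] = √(48/7)
  +(−1)^1/∏(1,1,0,2,0,2)! = -1/4  (running -1/4)
⟨..|..⟩ = √(48/7)·(-1/4) = -0.654654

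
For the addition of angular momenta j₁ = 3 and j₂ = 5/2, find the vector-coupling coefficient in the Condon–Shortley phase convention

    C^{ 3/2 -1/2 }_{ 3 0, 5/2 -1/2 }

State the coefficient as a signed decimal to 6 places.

+√(4/35) ≈ +0.338062

√[4·4!2!1!/8! · 3!3!2!3!1!2!] = √(144/35)
  +(−1)^1/∏(1,3,2,1,0,0)! = -1/12  (running -1/12)
  +(−1)^2/∏(2,2,1,0,1,1)! = 1/4  (running 1/6)
⟨..|..⟩ = √(144/35)·(1/6) = +0.338062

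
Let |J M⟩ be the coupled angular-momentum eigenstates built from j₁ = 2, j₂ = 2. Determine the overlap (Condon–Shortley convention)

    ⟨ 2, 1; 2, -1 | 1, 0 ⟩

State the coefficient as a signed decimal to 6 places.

−√(1/10) = -0.316228

j₁+j₂−J=3  J+j₁−j₂=1  J−j₁+j₂=1  j₁+j₂+J+1=6
(j₁±m₁, j₂±m₂, J±M) = (3,1,1,3,1,1)
P² = 9/10
sum k=0..1:
  [0] +1/6 = 1/6
  [1] −1/2 = -1/2
S = -1/3
C² = P²·S² = 1/10 ; C = -0.316228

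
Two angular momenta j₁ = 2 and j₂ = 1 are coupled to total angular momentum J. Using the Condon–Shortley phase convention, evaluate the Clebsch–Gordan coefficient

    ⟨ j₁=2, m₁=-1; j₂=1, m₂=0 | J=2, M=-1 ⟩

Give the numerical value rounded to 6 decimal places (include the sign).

√[5·1!3!1!/6! · 1!3!1!1!1!3!] = √(3/2)
  +(−1)^0/∏(0,1,3,1,0,0)! = 1/6  (running 1/6)
  +(−1)^1/∏(1,0,2,0,1,1)! = -1/2  (running -1/3)
⟨..|..⟩ = √(3/2)·(-1/3) = -0.408248

−√(1/6) = -0.408248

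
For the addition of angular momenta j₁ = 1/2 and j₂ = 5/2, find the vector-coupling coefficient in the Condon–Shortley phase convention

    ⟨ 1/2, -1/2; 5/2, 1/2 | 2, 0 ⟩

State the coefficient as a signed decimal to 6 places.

−√(1/2) ≈ -0.707107

√[5·1!0!4!/6! · 0!1!3!2!2!2!] = √(8)
  +(−1)^1/∏(1,0,0,2,0,2)! = -1/4  (running -1/4)
⟨..|..⟩ = √(8)·(-1/4) = -0.707107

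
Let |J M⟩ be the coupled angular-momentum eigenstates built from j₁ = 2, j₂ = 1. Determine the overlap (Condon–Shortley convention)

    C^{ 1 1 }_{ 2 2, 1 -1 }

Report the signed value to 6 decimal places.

j₁+j₂−J=2  J+j₁−j₂=2  J−j₁+j₂=0  j₁+j₂+J+1=5
(j₁±m₁, j₂±m₂, J±M) = (4,0,0,2,2,0)
P² = 48/5
sum k=0..0:
  [0] +1/4 = 1/4
S = 1/4
C² = P²·S² = 3/5 ; C = +0.774597

+√(3/5) = +0.774597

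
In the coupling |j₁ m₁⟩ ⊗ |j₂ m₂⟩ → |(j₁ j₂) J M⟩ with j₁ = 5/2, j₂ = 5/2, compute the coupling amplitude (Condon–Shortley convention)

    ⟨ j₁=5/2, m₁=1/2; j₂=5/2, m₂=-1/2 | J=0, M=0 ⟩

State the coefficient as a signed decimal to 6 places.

+0.408248  (= +√(1/6))

√[1·5!0!0!/6! · 3!2!2!3!0!0!] = √(24)
  +(−1)^2/∏(2,3,0,0,0,0)! = 1/12  (running 1/12)
⟨..|..⟩ = √(24)·(1/12) = +0.408248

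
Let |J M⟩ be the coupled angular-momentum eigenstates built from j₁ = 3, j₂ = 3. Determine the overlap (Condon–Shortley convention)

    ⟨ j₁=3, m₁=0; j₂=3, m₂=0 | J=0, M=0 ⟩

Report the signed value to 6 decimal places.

-0.377964

triangle: 6!×0!×0!/7! = 720/5040
(j±m)!: 3!×3!×3!×3!×0!×0! = 1296
prefactor² = (2J+1)×Δ×N² = 1296/7
  k=3: −1/(3!×3!×0!×0!×0!×0!) = -1/36
Σ = -1/36  ⇒  CG² = 1296/7×(-1/36)² = 1/7
CG = −√(1/7) = -0.377964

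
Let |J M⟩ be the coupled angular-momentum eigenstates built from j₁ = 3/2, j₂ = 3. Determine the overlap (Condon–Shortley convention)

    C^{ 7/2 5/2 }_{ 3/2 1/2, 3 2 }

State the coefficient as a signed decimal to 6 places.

√[8·1!2!5!/9! · 2!1!5!1!6!1!] = √(6400/7)
  +(−1)^0/∏(0,1,1,5,1,0)! = 1/120  (running 1/120)
  +(−1)^1/∏(1,0,0,4,2,1)! = -1/48  (running -1/80)
⟨..|..⟩ = √(6400/7)·(-1/80) = -0.377964

−√(1/7) = -0.377964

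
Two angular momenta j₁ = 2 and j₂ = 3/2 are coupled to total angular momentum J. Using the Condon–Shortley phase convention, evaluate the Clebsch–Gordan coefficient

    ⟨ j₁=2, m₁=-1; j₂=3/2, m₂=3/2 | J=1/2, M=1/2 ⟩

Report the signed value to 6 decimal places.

triangle: 3!*1!*0!/5! = 6/120
(j±m)!: 1!*3!*3!*0!*1!*0! = 36
prefactor² = (2J+1)*Δ*N² = 18/5
  k=3: −1/(3!*0!*0!*0!*1!*0!) = -1/6
Σ = -1/6  ⇒  CG² = 18/5*(-1/6)² = 1/10
CG = −√(1/10) = -0.316228

−√(1/10) = -0.316228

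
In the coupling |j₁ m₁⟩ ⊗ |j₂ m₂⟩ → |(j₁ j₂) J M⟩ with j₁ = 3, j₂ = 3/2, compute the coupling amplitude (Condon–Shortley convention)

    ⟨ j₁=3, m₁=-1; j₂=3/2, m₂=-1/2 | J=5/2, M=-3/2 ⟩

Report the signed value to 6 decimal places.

triangle: 2!*4!*1!/8! = 48/40320
(j±m)!: 2!*4!*1!*2!*1!*4! = 2304
prefactor² = (2J+1)*Δ*N² = 576/35
  k=0: +1/(0!*2!*4!*1!*0!*0!) = 1/48
  k=1: −1/(1!*1!*3!*0!*1!*1!) = -1/6
Σ = -7/48  ⇒  CG² = 576/35*(-7/48)² = 7/20
CG = −√(7/20) = -0.591608

-0.591608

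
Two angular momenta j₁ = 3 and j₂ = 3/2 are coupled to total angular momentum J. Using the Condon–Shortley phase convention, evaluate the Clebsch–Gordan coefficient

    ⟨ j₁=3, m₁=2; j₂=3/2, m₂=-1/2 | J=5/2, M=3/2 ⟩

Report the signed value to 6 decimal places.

triangle: 2!*4!*1!/8! = 48/40320
(j±m)!: 5!*1!*1!*2!*4!*1! = 5760
prefactor² = (2J+1)*Δ*N² = 288/7
  k=0: +1/(0!*2!*1!*1!*3!*0!) = 1/12
  k=1: −1/(1!*1!*0!*0!*4!*1!) = -1/24
Σ = 1/24  ⇒  CG² = 288/7*1/24² = 1/14
CG = +√(1/14) = +0.267261

+0.267261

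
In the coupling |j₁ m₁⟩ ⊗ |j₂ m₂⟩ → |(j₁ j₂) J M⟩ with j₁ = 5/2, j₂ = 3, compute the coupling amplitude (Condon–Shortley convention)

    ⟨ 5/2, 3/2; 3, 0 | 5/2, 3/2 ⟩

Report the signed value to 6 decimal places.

triangle: 3!×2!×3!/9! = 72/362880
(j±m)!: 4!×1!×3!×3!×4!×1! = 20736
prefactor² = (2J+1)×Δ×N² = 864/35
  k=0: +1/(0!×3!×1!×3!×1!×0!) = 1/36
  k=1: −1/(1!×2!×0!×2!×2!×1!) = -1/8
Σ = -7/72  ⇒  CG² = 864/35×(-7/72)² = 7/30
CG = −√(7/30) = -0.483046

−√(7/30) ≈ -0.483046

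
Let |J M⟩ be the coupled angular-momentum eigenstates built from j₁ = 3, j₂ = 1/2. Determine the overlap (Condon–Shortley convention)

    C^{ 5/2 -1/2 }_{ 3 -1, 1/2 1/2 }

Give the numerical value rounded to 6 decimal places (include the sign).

j₁+j₂−J=1  J+j₁−j₂=5  J−j₁+j₂=0  j₁+j₂+J+1=7
(j₁±m₁, j₂±m₂, J±M) = (2,4,1,0,2,3)
P² = 576/7
sum k=1..1:
  [1] −1/12 = -1/12
S = -1/12
C² = P²·S² = 4/7 ; C = -0.755929

−√(4/7) ≈ -0.755929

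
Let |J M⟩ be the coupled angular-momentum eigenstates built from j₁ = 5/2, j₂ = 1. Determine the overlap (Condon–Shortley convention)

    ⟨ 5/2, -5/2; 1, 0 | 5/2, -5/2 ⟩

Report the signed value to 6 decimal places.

-0.845154  (= −√(5/7))

√[6·1!4!1!/7! · 0!5!1!1!0!5!] = √(2880/7)
  +(−1)^1/∏(1,0,4,0,0,1)! = -1/24  (running -1/24)
⟨..|..⟩ = √(2880/7)·(-1/24) = -0.845154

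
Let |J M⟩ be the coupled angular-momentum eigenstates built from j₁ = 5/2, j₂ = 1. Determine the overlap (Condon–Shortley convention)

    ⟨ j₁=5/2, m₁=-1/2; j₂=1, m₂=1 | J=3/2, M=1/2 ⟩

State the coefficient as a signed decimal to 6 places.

j₁+j₂−J=2  J+j₁−j₂=3  J−j₁+j₂=0  j₁+j₂+J+1=6
(j₁±m₁, j₂±m₂, J±M) = (2,3,2,0,2,1)
P² = 16/5
sum k=2..2:
  [2] +1/4 = 1/4
S = 1/4
C² = P²·S² = 1/5 ; C = +0.447214

+0.447214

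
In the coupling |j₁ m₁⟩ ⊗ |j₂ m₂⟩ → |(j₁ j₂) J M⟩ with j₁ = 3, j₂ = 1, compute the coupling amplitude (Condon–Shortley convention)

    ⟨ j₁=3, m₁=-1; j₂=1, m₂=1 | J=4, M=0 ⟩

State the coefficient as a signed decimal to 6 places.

+0.462910  (= +√(3/14))

j₁+j₂−J=0  J+j₁−j₂=6  J−j₁+j₂=2  j₁+j₂+J+1=9
(j₁±m₁, j₂±m₂, J±M) = (2,4,2,0,4,4)
P² = 13824/7
sum k=0..0:
  [0] +1/96 = 1/96
S = 1/96
C² = P²·S² = 3/14 ; C = +0.462910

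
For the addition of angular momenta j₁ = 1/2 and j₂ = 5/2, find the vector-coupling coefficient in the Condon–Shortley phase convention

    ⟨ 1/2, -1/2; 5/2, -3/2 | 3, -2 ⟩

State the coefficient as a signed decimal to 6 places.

√[7·0!1!5!/7! · 0!1!1!4!1!5!] = √(480)
  +(−1)^0/∏(0,0,1,1,0,4)! = 1/24  (running 1/24)
⟨..|..⟩ = √(480)·(1/24) = +0.912871

+0.912871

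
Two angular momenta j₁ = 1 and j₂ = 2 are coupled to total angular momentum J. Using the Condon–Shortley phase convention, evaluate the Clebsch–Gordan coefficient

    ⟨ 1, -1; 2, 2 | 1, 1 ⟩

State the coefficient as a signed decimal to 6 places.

+0.774597

j₁+j₂−J=2  J+j₁−j₂=0  J−j₁+j₂=2  j₁+j₂+J+1=5
(j₁±m₁, j₂±m₂, J±M) = (0,2,4,0,2,0)
P² = 48/5
sum k=2..2:
  [2] +1/4 = 1/4
S = 1/4
C² = P²·S² = 3/5 ; C = +0.774597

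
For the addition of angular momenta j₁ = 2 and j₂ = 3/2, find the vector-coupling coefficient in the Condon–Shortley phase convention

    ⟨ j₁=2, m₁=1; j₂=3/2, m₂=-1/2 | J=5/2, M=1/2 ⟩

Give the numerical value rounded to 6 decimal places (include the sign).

+√(5/14) ≈ +0.597614

triangle: 1!·3!·2!/7! = 12/5040
(j±m)!: 3!·1!·1!·2!·3!·2! = 144
prefactor² = (2J+1)·Δ·N² = 72/35
  k=0: +1/(0!·1!·1!·1!·2!·1!) = 1/2
  k=1: −1/(1!·0!·0!·0!·3!·2!) = -1/12
Σ = 5/12  ⇒  CG² = 72/35·5/12² = 5/14
CG = +√(5/14) = +0.597614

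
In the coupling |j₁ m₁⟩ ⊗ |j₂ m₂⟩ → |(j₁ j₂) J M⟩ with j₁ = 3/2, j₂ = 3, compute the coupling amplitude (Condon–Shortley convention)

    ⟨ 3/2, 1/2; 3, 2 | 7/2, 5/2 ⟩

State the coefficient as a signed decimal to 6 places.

j₁+j₂−J=1  J+j₁−j₂=2  J−j₁+j₂=5  j₁+j₂+J+1=9
(j₁±m₁, j₂±m₂, J±M) = (2,1,5,1,6,1)
P² = 6400/7
sum k=0..1:
  [0] +1/120 = 1/120
  [1] −1/48 = -1/48
S = -1/80
C² = P²·S² = 1/7 ; C = -0.377964

-0.377964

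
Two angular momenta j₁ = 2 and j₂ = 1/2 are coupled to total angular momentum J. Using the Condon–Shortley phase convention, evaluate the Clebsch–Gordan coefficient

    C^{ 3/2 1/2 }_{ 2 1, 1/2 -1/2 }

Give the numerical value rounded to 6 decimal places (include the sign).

+√(3/5) ≈ +0.774597

j₁+j₂−J=1  J+j₁−j₂=3  J−j₁+j₂=0  j₁+j₂+J+1=5
(j₁±m₁, j₂±m₂, J±M) = (3,1,0,1,2,1)
P² = 12/5
sum k=0..0:
  [0] +1/2 = 1/2
S = 1/2
C² = P²·S² = 3/5 ; C = +0.774597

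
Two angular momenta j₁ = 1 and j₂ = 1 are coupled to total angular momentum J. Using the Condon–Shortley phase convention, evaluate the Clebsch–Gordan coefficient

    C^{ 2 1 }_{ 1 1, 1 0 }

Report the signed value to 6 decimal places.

+0.707107  (= +√(1/2))

j₁+j₂−J=0  J+j₁−j₂=2  J−j₁+j₂=2  j₁+j₂+J+1=5
(j₁±m₁, j₂±m₂, J±M) = (2,0,1,1,3,1)
P² = 2
sum k=0..0:
  [0] +1/2 = 1/2
S = 1/2
C² = P²·S² = 1/2 ; C = +0.707107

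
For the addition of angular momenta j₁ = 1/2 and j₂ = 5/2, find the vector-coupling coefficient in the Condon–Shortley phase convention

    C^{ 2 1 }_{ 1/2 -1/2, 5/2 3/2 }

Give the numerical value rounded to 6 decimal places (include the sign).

-0.816497  (= −√(2/3))

triangle: 1!·0!·4!/6! = 24/720
(j±m)!: 0!·1!·4!·1!·3!·1! = 144
prefactor² = (2J+1)·Δ·N² = 24
  k=1: −1/(1!·0!·0!·3!·0!·1!) = -1/6
Σ = -1/6  ⇒  CG² = 24·(-1/6)² = 2/3
CG = −√(2/3) = -0.816497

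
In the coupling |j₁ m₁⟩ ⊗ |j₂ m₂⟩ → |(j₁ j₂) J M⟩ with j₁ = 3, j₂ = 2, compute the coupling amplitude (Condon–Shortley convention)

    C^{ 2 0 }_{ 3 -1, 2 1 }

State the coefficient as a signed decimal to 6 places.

√[5·3!3!1!/8! · 2!4!3!1!2!2!] = √(36/7)
  +(−1)^2/∏(2,1,2,1,1,0)! = 1/4  (running 1/4)
  +(−1)^3/∏(3,0,1,0,2,1)! = -1/12  (running 1/6)
⟨..|..⟩ = √(36/7)·(1/6) = +0.377964

+0.377964  (= +√(1/7))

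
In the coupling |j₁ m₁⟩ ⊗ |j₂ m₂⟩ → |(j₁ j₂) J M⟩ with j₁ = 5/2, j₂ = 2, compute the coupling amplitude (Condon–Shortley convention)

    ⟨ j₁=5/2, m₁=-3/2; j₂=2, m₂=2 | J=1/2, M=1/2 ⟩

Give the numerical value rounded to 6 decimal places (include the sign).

√[2·4!1!0!/6! · 1!4!4!0!1!0!] = √(192/5)
  +(−1)^4/∏(4,0,0,0,1,0)! = 1/24  (running 1/24)
⟨..|..⟩ = √(192/5)·(1/24) = +0.258199

+√(1/15) ≈ +0.258199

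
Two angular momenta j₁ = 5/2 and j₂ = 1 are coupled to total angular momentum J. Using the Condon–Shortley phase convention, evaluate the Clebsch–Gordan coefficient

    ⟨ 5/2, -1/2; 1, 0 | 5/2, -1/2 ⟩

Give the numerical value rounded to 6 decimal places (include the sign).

-0.169031  (= −√(1/35))

triangle: 1!·4!·1!/7! = 24/5040
(j±m)!: 2!·3!·1!·1!·2!·3! = 144
prefactor² = (2J+1)·Δ·N² = 144/35
  k=0: +1/(0!·1!·3!·1!·1!·0!) = 1/6
  k=1: −1/(1!·0!·2!·0!·2!·1!) = -1/4
Σ = -1/12  ⇒  CG² = 144/35·(-1/12)² = 1/35
CG = −√(1/35) = -0.169031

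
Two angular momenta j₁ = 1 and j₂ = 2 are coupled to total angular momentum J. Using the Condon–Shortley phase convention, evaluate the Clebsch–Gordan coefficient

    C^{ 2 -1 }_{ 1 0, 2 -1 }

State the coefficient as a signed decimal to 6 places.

triangle: 1!·1!·3!/6! = 6/720
(j±m)!: 1!·1!·1!·3!·1!·3! = 36
prefactor² = (2J+1)·Δ·N² = 3/2
  k=0: +1/(0!·1!·1!·1!·0!·2!) = 1/2
  k=1: −1/(1!·0!·0!·0!·1!·3!) = -1/6
Σ = 1/3  ⇒  CG² = 3/2·1/3² = 1/6
CG = +√(1/6) = +0.408248

+√(1/6) = +0.408248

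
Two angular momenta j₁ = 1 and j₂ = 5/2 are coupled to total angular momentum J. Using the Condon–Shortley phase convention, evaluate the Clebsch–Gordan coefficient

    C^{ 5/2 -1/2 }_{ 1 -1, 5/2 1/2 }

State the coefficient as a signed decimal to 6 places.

j₁+j₂−J=1  J+j₁−j₂=1  J−j₁+j₂=4  j₁+j₂+J+1=7
(j₁±m₁, j₂±m₂, J±M) = (0,2,3,2,2,3)
P² = 288/35
sum k=1..1:
  [1] −1/4 = -1/4
S = -1/4
C² = P²·S² = 18/35 ; C = -0.717137

-0.717137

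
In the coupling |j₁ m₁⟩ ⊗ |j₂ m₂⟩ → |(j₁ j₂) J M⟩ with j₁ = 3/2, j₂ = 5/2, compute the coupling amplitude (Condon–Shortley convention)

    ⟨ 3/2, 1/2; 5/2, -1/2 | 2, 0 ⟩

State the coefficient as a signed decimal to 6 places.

j₁+j₂−J=2  J+j₁−j₂=1  J−j₁+j₂=3  j₁+j₂+J+1=7
(j₁±m₁, j₂±m₂, J±M) = (2,1,2,3,2,2)
P² = 8/7
sum k=0..1:
  [0] +1/4 = 1/4
  [1] −1/2 = -1/2
S = -1/4
C² = P²·S² = 1/14 ; C = -0.267261

-0.267261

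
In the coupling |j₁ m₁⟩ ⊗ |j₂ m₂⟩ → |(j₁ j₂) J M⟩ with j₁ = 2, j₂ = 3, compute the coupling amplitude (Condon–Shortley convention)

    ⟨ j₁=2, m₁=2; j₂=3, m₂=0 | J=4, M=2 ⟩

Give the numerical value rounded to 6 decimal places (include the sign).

√[9·1!3!5!/10! · 4!0!3!3!6!2!] = √(15552/7)
  +(−1)^0/∏(0,1,0,3,3,2)! = 1/72  (running 1/72)
⟨..|..⟩ = √(15552/7)·(1/72) = +0.654654

+0.654654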